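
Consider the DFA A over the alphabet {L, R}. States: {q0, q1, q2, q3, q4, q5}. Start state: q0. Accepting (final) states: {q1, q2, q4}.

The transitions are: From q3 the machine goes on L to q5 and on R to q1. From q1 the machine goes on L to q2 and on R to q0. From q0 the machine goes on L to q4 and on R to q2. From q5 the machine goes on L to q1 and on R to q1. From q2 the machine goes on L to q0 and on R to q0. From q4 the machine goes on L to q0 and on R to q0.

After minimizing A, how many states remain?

Reachable states from the start: {q0,q2,q4}. Unreachable: {q1,q3,q5} — drop them.
P0 = {q2,q4} | {q0}.
No further refinement is possible. Final partition (2 blocks): {q2,q4} | {q0}.

2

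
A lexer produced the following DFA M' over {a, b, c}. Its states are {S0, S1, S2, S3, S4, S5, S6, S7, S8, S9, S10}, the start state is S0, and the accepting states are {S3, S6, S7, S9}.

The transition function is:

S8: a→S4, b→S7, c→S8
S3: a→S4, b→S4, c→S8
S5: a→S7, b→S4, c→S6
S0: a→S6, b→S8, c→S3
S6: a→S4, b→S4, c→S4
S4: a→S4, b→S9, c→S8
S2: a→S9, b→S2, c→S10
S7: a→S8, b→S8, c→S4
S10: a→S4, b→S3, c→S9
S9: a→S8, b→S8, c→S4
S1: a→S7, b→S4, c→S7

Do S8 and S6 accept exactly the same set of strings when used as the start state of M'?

First remove the unreachable states {S1,S2,S5,S10}; 7 states remain.
P0 = {S3,S6,S7,S9} | {S0,S4,S8}.
Refine {S0,S4,S8} on symbol a: members go to different blocks, giving {S4,S8} and {S0}.
No further refinement is possible. Final partition (3 blocks): {S3,S6,S7,S9} | {S4,S8} | {S0}.
S8 and S6 end up in different blocks, so they are distinguishable. For instance, the string 'ε' is accepted from only S6.

No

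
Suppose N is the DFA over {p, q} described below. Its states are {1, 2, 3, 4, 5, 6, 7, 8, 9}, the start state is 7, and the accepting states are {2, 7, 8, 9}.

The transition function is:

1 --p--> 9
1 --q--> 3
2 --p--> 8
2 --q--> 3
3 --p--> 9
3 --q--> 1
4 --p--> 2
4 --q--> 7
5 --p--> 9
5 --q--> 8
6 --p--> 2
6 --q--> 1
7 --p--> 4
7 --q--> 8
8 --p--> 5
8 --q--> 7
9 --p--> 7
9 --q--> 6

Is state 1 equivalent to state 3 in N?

Initial partition by acceptance: {2,7,8,9} | {1,3,4,5,6}.
Refine {2,7,8,9} on symbol p: members go to different blocks, giving {2,9} and {7,8}.
Split {1,3,4,5,6} by δ(·,q) → {1,3,6} and {4,5}.
No further refinement is possible. Final partition (4 blocks): {2,9} | {1,3,6} | {7,8} | {4,5}.
1 and 3 lie in the same block of the stable partition, so they are equivalent — no string distinguishes them.

Yes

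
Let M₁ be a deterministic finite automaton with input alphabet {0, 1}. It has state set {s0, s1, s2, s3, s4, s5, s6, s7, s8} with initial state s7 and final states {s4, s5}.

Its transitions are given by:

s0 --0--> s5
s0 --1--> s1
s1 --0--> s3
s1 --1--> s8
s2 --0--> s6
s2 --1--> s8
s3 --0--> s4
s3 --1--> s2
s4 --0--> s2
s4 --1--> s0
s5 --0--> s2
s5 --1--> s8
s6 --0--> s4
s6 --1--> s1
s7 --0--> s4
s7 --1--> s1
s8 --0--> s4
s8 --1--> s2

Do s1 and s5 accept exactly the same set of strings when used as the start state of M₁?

No

Initial partition by acceptance: {s4,s5} | {s0,s1,s2,s3,s6,s7,s8}.
Refine {s0,s1,s2,s3,s6,s7,s8} on symbol 0: members go to different blocks, giving {s0,s3,s6,s7,s8} and {s1,s2}.
No further refinement is possible. Final partition (3 blocks): {s4,s5} | {s0,s3,s6,s7,s8} | {s1,s2}.
s1 and s5 end up in different blocks, so they are distinguishable. For instance, the string 'ε' is accepted from only s5.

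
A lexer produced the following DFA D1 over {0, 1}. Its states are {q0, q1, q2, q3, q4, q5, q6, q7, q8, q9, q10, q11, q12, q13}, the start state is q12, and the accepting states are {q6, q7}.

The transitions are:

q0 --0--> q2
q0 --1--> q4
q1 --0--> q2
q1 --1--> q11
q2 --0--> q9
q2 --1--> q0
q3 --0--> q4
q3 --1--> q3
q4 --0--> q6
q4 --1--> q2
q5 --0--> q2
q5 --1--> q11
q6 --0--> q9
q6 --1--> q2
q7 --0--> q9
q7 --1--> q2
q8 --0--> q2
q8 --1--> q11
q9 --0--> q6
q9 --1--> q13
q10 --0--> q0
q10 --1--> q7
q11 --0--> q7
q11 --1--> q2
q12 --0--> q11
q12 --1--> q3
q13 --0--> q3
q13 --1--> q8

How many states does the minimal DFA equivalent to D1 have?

7

States {q1,q5,q10} cannot be reached from the start state, so discard them.
P0 = {q6,q7} | {q0,q2,q3,q4,q8,q9,q11,q12,q13}.
Refine {q0,q2,q3,q4,q8,q9,q11,q12,q13} on symbol 0: members go to different blocks, giving {q0,q2,q3,q8,q12,q13} and {q4,q9,q11}.
Split {q0,q2,q3,q8,q12,q13} by δ(·,0) → {q0,q8,q13} and {q2,q3,q12}.
On input 1, block {q0,q8,q13} splits into {q0,q8} and {q13}.
Refine {q4,q9,q11} on symbol 1: members go to different blocks, giving {q4,q11} and {q9}.
Refine {q2,q3,q12} on symbol 0: members go to different blocks, giving {q3,q12} and {q2}.
The partition is now stable with 7 blocks: {q6,q7} | {q0,q8} | {q4,q11} | {q3,q12} | {q13} | {q9} | {q2}.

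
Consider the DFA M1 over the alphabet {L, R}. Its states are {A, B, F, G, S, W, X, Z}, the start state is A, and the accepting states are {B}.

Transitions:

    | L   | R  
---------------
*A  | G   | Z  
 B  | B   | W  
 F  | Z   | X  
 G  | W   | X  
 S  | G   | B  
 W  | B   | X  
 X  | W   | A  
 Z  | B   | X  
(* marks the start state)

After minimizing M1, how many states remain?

First remove the unreachable states {F,S}; 6 states remain.
Start with accepting vs non-accepting: {B} | {A,G,W,X,Z}.
Refine {A,G,W,X,Z} on symbol L: members go to different blocks, giving {A,G,X} and {W,Z}.
Refine {A,G,X} on symbol L: members go to different blocks, giving {G,X} and {A}.
On input R, block {G,X} splits into {X} and {G}.
Stable partition: {B} | {X} | {W,Z} | {A} | {G} — 5 equivalence classes.

5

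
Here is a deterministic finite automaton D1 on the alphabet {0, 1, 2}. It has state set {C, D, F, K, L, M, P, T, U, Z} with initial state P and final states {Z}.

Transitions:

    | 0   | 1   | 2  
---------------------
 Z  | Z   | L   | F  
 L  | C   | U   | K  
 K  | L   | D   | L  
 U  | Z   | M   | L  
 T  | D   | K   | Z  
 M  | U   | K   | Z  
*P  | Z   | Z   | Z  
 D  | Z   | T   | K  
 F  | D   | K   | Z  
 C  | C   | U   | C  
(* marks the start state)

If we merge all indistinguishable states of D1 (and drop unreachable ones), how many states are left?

All states are reachable from the start state.
Start with accepting vs non-accepting: {Z} | {C,D,F,K,L,M,P,T,U}.
Split {C,D,F,K,L,M,P,T,U} by δ(·,0) → {C,F,K,L,M,T} and {D,P,U}.
Split {C,F,K,L,M,T} by δ(·,0) → {F,M,T} and {C,K,L}.
Split {D,P,U} by δ(·,1) → {D,U} and {P}.
No further refinement is possible. Final partition (5 blocks): {Z} | {F,M,T} | {D,U} | {C,K,L} | {P}.

5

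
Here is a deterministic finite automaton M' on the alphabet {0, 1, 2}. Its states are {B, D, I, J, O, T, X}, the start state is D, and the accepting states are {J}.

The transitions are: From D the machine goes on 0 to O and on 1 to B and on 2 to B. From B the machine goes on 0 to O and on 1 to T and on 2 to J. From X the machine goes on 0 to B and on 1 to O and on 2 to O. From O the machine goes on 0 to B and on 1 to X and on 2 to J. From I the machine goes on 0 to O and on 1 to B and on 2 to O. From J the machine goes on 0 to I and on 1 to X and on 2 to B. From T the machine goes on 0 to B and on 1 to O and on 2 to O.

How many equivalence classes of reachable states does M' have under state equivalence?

3

Start with accepting vs non-accepting: {J} | {B,D,I,O,T,X}.
On input 2, block {B,D,I,O,T,X} splits into {D,I,T,X} and {B,O}.
Stable partition: {J} | {D,I,T,X} | {B,O} — 3 equivalence classes.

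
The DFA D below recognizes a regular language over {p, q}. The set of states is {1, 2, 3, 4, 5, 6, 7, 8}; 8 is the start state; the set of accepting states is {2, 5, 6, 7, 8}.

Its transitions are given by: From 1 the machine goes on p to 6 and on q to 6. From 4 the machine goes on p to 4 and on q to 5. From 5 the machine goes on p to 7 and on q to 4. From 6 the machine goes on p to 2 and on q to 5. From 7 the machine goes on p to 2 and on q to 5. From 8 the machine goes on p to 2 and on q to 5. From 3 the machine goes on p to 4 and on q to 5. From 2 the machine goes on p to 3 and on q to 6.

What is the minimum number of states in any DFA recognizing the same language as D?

4

Reachable states from the start: {2,3,4,5,6,7,8}. Unreachable: {1} — drop them.
Start with accepting vs non-accepting: {2,5,6,7,8} | {3,4}.
On input p, block {2,5,6,7,8} splits into {5,6,7,8} and {2}.
Refine {5,6,7,8} on symbol p: members go to different blocks, giving {6,7,8} and {5}.
Stable partition: {6,7,8} | {3,4} | {2} | {5} — 4 equivalence classes.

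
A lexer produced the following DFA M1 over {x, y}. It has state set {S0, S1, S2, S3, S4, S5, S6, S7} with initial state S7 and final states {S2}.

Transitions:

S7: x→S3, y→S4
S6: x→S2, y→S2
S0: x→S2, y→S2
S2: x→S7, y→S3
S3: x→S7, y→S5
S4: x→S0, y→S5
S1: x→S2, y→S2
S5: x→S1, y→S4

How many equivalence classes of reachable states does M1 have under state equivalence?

First remove the unreachable states {S6}; 7 states remain.
Initial partition by acceptance: {S2} | {S0,S1,S3,S4,S5,S7}.
Split {S0,S1,S3,S4,S5,S7} by δ(·,x) → {S3,S4,S5,S7} and {S0,S1}.
On input x, block {S3,S4,S5,S7} splits into {S3,S7} and {S4,S5}.
The partition is now stable with 4 blocks: {S2} | {S3,S7} | {S0,S1} | {S4,S5}.

4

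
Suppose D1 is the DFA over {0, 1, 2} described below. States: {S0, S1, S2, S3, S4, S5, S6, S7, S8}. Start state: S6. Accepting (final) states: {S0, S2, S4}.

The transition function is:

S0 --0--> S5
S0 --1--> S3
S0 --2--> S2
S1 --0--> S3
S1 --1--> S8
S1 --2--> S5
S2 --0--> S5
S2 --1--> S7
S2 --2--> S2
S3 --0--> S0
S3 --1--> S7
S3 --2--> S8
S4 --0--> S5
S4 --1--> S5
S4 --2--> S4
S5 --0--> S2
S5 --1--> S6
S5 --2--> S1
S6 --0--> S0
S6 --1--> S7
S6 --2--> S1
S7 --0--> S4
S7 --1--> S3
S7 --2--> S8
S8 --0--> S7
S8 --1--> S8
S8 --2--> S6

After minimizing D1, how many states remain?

P0 = {S0,S2,S4} | {S1,S3,S5,S6,S7,S8}.
On input 0, block {S1,S3,S5,S6,S7,S8} splits into {S3,S5,S6,S7} and {S1,S8}.
The partition is now stable with 3 blocks: {S0,S2,S4} | {S3,S5,S6,S7} | {S1,S8}.

3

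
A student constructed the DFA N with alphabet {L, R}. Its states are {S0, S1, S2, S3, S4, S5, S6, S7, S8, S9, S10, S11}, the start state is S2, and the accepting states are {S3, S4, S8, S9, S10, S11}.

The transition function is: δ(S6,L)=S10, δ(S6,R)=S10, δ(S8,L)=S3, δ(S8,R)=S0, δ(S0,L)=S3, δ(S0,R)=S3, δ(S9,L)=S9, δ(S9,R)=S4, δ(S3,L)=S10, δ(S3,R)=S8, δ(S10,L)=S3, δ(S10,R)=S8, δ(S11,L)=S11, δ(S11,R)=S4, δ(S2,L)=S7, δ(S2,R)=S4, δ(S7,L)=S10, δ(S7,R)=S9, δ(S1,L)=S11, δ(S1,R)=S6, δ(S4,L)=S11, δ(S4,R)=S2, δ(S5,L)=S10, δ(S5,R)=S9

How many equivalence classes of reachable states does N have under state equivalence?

First remove the unreachable states {S1,S5,S6}; 9 states remain.
P0 = {S3,S4,S8,S9,S10,S11} | {S0,S2,S7}.
Refine {S3,S4,S8,S9,S10,S11} on symbol R: members go to different blocks, giving {S3,S9,S10,S11} and {S4,S8}.
Refine {S0,S2,S7} on symbol L: members go to different blocks, giving {S0,S7} and {S2}.
Refine {S4,S8} on symbol R: members go to different blocks, giving {S4} and {S8}.
Split {S3,S9,S10,S11} by δ(·,R) → {S3,S10} and {S9,S11}.
Refine {S0,S7} on symbol R: members go to different blocks, giving {S0} and {S7}.
No further refinement is possible. Final partition (7 blocks): {S3,S10} | {S0} | {S4} | {S2} | {S8} | {S9,S11} | {S7}.

7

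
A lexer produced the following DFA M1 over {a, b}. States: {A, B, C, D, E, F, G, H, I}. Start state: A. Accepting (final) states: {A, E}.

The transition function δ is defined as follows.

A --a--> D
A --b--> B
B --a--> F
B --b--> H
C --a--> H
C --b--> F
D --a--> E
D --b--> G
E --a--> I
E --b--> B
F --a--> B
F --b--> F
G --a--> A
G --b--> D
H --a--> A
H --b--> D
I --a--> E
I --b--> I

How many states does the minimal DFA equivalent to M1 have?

First remove the unreachable states {C}; 8 states remain.
Start with accepting vs non-accepting: {A,E} | {B,D,F,G,H,I}.
On input a, block {B,D,F,G,H,I} splits into {D,G,H,I} and {B,F}.
On input b, block {B,F} splits into {B} and {F}.
The partition is now stable with 4 blocks: {A,E} | {D,G,H,I} | {B} | {F}.

4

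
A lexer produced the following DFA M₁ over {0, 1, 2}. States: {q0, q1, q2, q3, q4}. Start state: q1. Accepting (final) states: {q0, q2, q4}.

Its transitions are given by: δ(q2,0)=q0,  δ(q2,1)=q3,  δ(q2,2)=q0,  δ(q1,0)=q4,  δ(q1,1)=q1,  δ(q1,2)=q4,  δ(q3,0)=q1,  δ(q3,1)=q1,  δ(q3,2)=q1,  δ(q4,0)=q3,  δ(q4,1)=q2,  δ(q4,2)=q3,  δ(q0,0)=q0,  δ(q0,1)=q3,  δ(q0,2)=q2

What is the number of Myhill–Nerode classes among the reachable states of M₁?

4

Start with accepting vs non-accepting: {q0,q2,q4} | {q1,q3}.
On input 0, block {q0,q2,q4} splits into {q0,q2} and {q4}.
On input 0, block {q1,q3} splits into {q1} and {q3}.
The partition is now stable with 4 blocks: {q0,q2} | {q1} | {q4} | {q3}.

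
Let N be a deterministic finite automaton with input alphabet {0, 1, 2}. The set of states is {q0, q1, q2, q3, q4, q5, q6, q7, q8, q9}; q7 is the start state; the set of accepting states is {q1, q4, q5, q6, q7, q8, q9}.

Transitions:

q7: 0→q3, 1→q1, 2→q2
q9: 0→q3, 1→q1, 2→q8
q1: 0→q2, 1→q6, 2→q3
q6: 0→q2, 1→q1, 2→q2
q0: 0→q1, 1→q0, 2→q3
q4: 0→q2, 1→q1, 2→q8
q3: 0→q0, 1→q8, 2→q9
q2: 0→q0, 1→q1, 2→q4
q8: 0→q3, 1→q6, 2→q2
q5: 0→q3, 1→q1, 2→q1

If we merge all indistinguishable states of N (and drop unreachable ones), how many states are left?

First remove the unreachable states {q5}; 9 states remain.
Initial partition by acceptance: {q1,q4,q6,q7,q8,q9} | {q0,q2,q3}.
Split {q1,q4,q6,q7,q8,q9} by δ(·,2) → {q1,q6,q7,q8} and {q4,q9}.
Refine {q0,q2,q3} on symbol 0: members go to different blocks, giving {q2,q3} and {q0}.
The partition is now stable with 4 blocks: {q1,q6,q7,q8} | {q2,q3} | {q4,q9} | {q0}.

4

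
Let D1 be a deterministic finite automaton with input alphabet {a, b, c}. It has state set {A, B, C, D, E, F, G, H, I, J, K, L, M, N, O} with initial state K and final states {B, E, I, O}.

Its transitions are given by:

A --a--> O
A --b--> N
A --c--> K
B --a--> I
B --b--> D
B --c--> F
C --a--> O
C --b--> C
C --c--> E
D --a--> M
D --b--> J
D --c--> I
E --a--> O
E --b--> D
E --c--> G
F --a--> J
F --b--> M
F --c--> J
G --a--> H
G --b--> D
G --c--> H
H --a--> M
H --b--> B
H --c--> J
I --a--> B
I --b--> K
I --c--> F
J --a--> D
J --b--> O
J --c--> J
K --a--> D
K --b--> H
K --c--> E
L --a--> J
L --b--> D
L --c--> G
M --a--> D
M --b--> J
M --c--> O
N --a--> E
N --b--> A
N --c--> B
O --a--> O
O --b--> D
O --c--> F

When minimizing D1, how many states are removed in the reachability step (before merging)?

No path from K leads to A, C, L, N; the other 11 states are all reachable.

4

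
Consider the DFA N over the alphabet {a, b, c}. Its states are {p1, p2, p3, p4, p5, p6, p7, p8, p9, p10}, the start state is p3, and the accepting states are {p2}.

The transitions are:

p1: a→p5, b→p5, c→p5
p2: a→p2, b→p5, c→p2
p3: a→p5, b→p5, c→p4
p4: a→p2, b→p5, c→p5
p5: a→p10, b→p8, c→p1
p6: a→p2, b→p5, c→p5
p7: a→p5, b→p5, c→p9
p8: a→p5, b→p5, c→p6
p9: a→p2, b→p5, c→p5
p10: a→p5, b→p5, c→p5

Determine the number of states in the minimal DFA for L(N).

Reachable states from the start: {p1,p2,p3,p4,p5,p6,p8,p10}. Unreachable: {p7,p9} — drop them.
P0 = {p2} | {p1,p3,p4,p5,p6,p8,p10}.
On input a, block {p1,p3,p4,p5,p6,p8,p10} splits into {p1,p3,p5,p8,p10} and {p4,p6}.
On input c, block {p1,p3,p5,p8,p10} splits into {p1,p5,p10} and {p3,p8}.
Refine {p1,p5,p10} on symbol b: members go to different blocks, giving {p1,p10} and {p5}.
The partition is now stable with 5 blocks: {p2} | {p1,p10} | {p4,p6} | {p3,p8} | {p5}.

5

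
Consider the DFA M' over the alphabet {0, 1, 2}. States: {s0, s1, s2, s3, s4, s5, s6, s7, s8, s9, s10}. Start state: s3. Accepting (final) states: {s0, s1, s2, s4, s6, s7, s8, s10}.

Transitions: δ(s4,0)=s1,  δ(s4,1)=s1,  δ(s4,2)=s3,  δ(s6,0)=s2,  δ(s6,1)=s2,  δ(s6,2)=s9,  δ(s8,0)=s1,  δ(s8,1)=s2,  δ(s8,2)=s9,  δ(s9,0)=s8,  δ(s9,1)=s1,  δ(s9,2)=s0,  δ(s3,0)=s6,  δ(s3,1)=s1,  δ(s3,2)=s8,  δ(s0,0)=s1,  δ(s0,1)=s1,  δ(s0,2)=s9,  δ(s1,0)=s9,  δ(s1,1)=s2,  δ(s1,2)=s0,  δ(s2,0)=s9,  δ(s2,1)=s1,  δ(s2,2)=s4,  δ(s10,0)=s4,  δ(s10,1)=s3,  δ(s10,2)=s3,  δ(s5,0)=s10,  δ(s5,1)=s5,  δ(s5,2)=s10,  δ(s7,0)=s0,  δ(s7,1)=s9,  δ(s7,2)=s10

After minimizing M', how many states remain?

Reachable states from the start: {s0,s1,s2,s3,s4,s6,s8,s9}. Unreachable: {s5,s7,s10} — drop them.
Initial partition by acceptance: {s0,s1,s2,s4,s6,s8} | {s3,s9}.
Split {s0,s1,s2,s4,s6,s8} by δ(·,0) → {s0,s4,s6,s8} and {s1,s2}.
The partition is now stable with 3 blocks: {s0,s4,s6,s8} | {s3,s9} | {s1,s2}.

3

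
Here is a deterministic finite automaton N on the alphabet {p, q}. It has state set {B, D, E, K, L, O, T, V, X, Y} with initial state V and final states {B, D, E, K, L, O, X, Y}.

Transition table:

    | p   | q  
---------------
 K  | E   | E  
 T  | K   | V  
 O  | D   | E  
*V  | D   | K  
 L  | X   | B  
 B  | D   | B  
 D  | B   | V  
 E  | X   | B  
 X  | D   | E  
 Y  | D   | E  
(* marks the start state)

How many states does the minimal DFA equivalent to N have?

6

First remove the unreachable states {L,O,T,Y}; 6 states remain.
Initial partition by acceptance: {B,D,E,K,X} | {V}.
On input q, block {B,D,E,K,X} splits into {B,E,K,X} and {D}.
Refine {B,E,K,X} on symbol p: members go to different blocks, giving {B,X} and {E,K}.
Refine {B,X} on symbol q: members go to different blocks, giving {X} and {B}.
Split {E,K} by δ(·,p) → {K} and {E}.
The partition is now stable with 6 blocks: {X} | {V} | {D} | {K} | {B} | {E}.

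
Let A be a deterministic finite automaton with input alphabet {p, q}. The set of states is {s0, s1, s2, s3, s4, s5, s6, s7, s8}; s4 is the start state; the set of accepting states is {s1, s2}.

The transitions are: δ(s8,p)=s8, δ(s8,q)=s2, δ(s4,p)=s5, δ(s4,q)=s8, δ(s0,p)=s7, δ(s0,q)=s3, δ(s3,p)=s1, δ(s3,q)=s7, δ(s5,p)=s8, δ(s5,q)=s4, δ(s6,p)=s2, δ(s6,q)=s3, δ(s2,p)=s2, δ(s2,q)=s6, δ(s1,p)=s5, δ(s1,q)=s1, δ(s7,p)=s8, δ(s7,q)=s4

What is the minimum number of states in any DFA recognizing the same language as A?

7

Reachable states from the start: {s1,s2,s3,s4,s5,s6,s7,s8}. Unreachable: {s0} — drop them.
Initial partition by acceptance: {s1,s2} | {s3,s4,s5,s6,s7,s8}.
Refine {s1,s2} on symbol p: members go to different blocks, giving {s1} and {s2}.
Refine {s3,s4,s5,s6,s7,s8} on symbol p: members go to different blocks, giving {s4,s5,s7,s8} and {s3} and {s6}.
Refine {s4,s5,s7,s8} on symbol q: members go to different blocks, giving {s4,s5,s7} and {s8}.
Split {s4,s5,s7} by δ(·,p) → {s5,s7} and {s4}.
Stable partition: {s1} | {s5,s7} | {s2} | {s3} | {s6} | {s8} | {s4} — 7 equivalence classes.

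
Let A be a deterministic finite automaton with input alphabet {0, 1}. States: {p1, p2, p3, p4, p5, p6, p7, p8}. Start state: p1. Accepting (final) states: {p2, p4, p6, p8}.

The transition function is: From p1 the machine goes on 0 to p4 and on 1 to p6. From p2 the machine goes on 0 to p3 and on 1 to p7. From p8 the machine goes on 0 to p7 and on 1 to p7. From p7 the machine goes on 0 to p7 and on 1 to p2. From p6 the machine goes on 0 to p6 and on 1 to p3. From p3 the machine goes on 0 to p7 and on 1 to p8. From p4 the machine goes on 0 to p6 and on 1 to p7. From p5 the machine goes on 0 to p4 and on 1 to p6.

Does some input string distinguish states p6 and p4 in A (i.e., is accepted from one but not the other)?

First remove the unreachable states {p5}; 7 states remain.
Start with accepting vs non-accepting: {p2,p4,p6,p8} | {p1,p3,p7}.
Refine {p2,p4,p6,p8} on symbol 0: members go to different blocks, giving {p2,p8} and {p4,p6}.
Refine {p1,p3,p7} on symbol 0: members go to different blocks, giving {p3,p7} and {p1}.
No further refinement is possible. Final partition (4 blocks): {p2,p8} | {p3,p7} | {p4,p6} | {p1}.
p6 and p4 lie in the same block of the stable partition, so they are equivalent — no string distinguishes them.

No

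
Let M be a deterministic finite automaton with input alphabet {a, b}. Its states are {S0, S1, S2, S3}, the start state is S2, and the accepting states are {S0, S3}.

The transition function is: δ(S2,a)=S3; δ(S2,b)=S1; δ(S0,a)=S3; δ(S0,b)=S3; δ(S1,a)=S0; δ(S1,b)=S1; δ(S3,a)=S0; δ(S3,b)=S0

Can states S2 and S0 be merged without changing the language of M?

Initial partition by acceptance: {S0,S3} | {S1,S2}.
Stable partition: {S0,S3} | {S1,S2} — 2 equivalence classes.
S2 and S0 end up in different blocks, so they are distinguishable. For instance, the string 'ε' is accepted from only S0.

No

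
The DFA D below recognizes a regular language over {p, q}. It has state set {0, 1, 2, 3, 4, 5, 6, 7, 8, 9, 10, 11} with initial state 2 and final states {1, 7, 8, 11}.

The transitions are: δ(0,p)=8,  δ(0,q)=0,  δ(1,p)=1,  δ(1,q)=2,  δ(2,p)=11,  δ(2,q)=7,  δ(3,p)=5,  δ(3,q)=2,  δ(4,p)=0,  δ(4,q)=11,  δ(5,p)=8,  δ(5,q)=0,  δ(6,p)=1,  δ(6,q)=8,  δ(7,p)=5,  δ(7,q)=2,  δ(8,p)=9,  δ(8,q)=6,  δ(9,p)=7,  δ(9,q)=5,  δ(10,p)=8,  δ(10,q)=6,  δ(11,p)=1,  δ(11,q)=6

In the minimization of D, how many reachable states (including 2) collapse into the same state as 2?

First remove the unreachable states {3,4,10}; 9 states remain.
P0 = {1,7,8,11} | {0,2,5,6,9}.
On input p, block {1,7,8,11} splits into {1,11} and {7,8}.
On input p, block {0,2,5,6,9} splits into {0,5,9} and {2,6}.
No further refinement is possible. Final partition (4 blocks): {1,11} | {0,5,9} | {7,8} | {2,6}.
The equivalence class containing 2 is {2,6}, of size 2.

2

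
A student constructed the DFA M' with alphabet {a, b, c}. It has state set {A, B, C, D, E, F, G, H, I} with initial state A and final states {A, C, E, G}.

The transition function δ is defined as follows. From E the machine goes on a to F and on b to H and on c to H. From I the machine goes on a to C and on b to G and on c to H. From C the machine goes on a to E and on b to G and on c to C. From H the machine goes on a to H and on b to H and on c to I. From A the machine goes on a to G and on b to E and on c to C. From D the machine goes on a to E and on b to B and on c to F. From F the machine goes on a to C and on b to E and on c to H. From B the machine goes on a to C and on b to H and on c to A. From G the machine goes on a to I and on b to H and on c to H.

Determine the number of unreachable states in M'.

2

Starting at A and following transitions, the reachable set is {A, C, E, F, G, H, I}. That leaves B, D unreachable — 2 in total.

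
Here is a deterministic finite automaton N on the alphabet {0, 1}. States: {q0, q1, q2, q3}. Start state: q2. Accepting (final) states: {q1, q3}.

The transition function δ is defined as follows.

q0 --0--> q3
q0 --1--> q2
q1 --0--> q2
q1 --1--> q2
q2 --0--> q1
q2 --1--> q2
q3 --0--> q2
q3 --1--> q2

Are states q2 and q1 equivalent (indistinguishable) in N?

First remove the unreachable states {q0,q3}; 2 states remain.
Start with accepting vs non-accepting: {q1} | {q2}.
No further refinement is possible. Final partition (2 blocks): {q1} | {q2}.
q2 and q1 end up in different blocks, so they are distinguishable. For instance, the string 'ε' is accepted from only q1.

No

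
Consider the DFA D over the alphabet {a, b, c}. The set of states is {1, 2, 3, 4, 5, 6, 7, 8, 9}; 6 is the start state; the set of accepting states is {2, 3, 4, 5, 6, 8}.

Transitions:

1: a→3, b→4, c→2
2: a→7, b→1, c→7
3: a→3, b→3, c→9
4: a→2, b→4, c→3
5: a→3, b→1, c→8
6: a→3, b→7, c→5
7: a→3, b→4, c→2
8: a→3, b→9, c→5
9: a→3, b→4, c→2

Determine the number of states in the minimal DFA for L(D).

All states are reachable from the start state.
Initial partition by acceptance: {2,3,4,5,6,8} | {1,7,9}.
Split {2,3,4,5,6,8} by δ(·,a) → {3,4,5,6,8} and {2}.
On input a, block {3,4,5,6,8} splits into {3,5,6,8} and {4}.
Refine {3,5,6,8} on symbol b: members go to different blocks, giving {5,6,8} and {3}.
No further refinement is possible. Final partition (5 blocks): {5,6,8} | {1,7,9} | {2} | {4} | {3}.

5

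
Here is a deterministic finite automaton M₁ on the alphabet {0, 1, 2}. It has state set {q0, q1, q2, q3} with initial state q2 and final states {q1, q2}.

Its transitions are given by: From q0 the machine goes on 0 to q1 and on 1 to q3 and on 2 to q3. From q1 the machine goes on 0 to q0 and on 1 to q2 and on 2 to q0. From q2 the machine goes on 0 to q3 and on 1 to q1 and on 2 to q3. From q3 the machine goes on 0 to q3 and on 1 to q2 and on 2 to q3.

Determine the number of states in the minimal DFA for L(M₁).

4

Every state is reachable, so we keep all 4.
Initial partition by acceptance: {q1,q2} | {q0,q3}.
Refine {q0,q3} on symbol 0: members go to different blocks, giving {q0} and {q3}.
Refine {q1,q2} on symbol 0: members go to different blocks, giving {q1} and {q2}.
The partition is now stable with 4 blocks: {q1} | {q0} | {q3} | {q2}.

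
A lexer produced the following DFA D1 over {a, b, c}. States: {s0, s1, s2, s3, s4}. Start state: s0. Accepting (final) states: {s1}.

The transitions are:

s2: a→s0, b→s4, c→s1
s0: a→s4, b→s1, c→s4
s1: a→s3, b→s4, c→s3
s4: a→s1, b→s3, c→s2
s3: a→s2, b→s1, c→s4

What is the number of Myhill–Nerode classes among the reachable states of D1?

Start with accepting vs non-accepting: {s1} | {s0,s2,s3,s4}.
Split {s0,s2,s3,s4} by δ(·,a) → {s0,s2,s3} and {s4}.
On input a, block {s0,s2,s3} splits into {s2,s3} and {s0}.
Split {s2,s3} by δ(·,a) → {s2} and {s3}.
The partition is now stable with 5 blocks: {s1} | {s2} | {s4} | {s0} | {s3}.

5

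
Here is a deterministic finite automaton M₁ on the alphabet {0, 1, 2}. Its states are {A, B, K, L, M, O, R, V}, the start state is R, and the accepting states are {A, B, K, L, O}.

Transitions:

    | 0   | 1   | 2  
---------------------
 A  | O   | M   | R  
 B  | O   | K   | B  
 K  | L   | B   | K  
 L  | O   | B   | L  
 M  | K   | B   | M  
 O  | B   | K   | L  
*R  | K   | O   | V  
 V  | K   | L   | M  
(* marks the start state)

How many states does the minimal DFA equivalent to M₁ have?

2

First remove the unreachable states {A}; 7 states remain.
P0 = {B,K,L,O} | {M,R,V}.
No further refinement is possible. Final partition (2 blocks): {B,K,L,O} | {M,R,V}.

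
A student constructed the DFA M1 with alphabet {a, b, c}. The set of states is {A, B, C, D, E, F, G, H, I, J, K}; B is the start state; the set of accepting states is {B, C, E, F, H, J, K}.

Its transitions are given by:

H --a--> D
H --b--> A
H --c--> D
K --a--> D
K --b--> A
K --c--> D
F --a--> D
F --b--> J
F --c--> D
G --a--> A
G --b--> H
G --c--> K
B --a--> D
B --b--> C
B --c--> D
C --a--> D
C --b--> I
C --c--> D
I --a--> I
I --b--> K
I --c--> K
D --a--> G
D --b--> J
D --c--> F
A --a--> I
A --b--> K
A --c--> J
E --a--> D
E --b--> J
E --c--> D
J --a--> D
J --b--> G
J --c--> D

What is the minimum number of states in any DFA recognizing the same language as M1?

Reachable states from the start: {A,B,C,D,F,G,H,I,J,K}. Unreachable: {E} — drop them.
Start with accepting vs non-accepting: {B,C,F,H,J,K} | {A,D,G,I}.
Refine {B,C,F,H,J,K} on symbol b: members go to different blocks, giving {C,H,J,K} and {B,F}.
On input c, block {A,D,G,I} splits into {A,G,I} and {D}.
Stable partition: {C,H,J,K} | {A,G,I} | {B,F} | {D} — 4 equivalence classes.

4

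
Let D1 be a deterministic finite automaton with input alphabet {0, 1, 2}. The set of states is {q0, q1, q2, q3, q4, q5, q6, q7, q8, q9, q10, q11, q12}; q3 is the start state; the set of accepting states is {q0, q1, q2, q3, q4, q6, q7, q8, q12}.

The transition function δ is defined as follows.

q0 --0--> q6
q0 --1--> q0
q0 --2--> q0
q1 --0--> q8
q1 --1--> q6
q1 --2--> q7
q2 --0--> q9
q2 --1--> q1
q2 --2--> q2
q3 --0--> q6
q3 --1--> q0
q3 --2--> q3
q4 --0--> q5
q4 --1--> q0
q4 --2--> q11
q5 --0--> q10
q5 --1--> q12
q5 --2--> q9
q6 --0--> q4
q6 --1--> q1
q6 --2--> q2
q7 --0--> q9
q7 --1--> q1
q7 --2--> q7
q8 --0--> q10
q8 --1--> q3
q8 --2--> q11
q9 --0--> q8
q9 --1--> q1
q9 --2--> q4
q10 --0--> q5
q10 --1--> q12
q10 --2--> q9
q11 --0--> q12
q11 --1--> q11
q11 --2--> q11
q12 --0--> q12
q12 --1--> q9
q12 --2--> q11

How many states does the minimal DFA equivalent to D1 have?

All states are reachable from the start state.
Start with accepting vs non-accepting: {q0,q1,q2,q3,q4,q6,q7,q8,q12} | {q5,q9,q10,q11}.
On input 0, block {q0,q1,q2,q3,q4,q6,q7,q8,q12} splits into {q0,q1,q3,q6,q12} and {q2,q4,q7,q8}.
Refine {q0,q1,q3,q6,q12} on symbol 0: members go to different blocks, giving {q0,q3,q12} and {q1,q6}.
Split {q0,q3,q12} by δ(·,0) → {q0,q3} and {q12}.
Refine {q5,q9,q10,q11} on symbol 0: members go to different blocks, giving {q5,q10} and {q9} and {q11}.
Split {q2,q4,q7,q8} by δ(·,0) → {q2,q7} and {q4,q8}.
No further refinement is possible. Final partition (8 blocks): {q0,q3} | {q5,q10} | {q2,q7} | {q1,q6} | {q12} | {q9} | {q11} | {q4,q8}.

8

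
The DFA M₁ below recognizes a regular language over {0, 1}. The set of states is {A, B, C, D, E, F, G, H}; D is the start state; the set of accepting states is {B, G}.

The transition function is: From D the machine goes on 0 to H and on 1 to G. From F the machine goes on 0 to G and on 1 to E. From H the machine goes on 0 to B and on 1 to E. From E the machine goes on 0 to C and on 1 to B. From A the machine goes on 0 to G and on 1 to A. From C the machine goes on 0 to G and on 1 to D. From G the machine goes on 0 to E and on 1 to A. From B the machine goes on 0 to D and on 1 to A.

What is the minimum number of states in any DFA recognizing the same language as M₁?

4

States {F} cannot be reached from the start state, so discard them.
Initial partition by acceptance: {B,G} | {A,C,D,E,H}.
Refine {A,C,D,E,H} on symbol 0: members go to different blocks, giving {A,C,H} and {D,E}.
Refine {A,C,H} on symbol 1: members go to different blocks, giving {C,H} and {A}.
The partition is now stable with 4 blocks: {B,G} | {C,H} | {D,E} | {A}.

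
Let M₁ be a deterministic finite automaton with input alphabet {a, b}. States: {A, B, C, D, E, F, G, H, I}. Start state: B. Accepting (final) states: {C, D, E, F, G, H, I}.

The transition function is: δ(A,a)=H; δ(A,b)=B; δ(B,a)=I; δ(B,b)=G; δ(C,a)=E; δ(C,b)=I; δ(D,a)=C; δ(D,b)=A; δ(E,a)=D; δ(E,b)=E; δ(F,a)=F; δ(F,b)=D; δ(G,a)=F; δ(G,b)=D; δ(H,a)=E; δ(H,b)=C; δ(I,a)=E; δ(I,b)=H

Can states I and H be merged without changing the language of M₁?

Initial partition by acceptance: {C,D,E,F,G,H,I} | {A,B}.
Refine {C,D,E,F,G,H,I} on symbol b: members go to different blocks, giving {C,E,F,G,H,I} and {D}.
On input a, block {C,E,F,G,H,I} splits into {C,F,G,H,I} and {E}.
Refine {C,F,G,H,I} on symbol a: members go to different blocks, giving {C,H,I} and {F,G}.
Split {A,B} by δ(·,b) → {A} and {B}.
No further refinement is possible. Final partition (6 blocks): {C,H,I} | {A} | {D} | {E} | {F,G} | {B}.
I and H lie in the same block of the stable partition, so they are equivalent — no string distinguishes them.

Yes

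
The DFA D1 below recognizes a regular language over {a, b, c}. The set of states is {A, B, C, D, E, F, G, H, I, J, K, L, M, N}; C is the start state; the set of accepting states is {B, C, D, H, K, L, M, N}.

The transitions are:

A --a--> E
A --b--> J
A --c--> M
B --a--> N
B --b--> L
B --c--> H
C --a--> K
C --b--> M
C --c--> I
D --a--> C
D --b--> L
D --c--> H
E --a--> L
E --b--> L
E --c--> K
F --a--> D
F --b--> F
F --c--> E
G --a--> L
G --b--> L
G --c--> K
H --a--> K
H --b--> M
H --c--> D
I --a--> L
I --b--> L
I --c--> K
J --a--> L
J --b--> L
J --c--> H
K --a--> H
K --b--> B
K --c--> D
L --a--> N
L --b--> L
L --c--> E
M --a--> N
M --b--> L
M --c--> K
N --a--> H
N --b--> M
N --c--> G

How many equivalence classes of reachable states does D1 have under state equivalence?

5

First remove the unreachable states {A,F,J}; 11 states remain.
Start with accepting vs non-accepting: {B,C,D,H,K,L,M,N} | {E,G,I}.
Split {B,C,D,H,K,L,M,N} by δ(·,c) → {B,D,H,K,M} and {C,L,N}.
Split {B,D,H,K,M} by δ(·,a) → {B,D,M} and {H,K}.
Refine {C,L,N} on symbol a: members go to different blocks, giving {C,N} and {L}.
No further refinement is possible. Final partition (5 blocks): {B,D,M} | {E,G,I} | {C,N} | {H,K} | {L}.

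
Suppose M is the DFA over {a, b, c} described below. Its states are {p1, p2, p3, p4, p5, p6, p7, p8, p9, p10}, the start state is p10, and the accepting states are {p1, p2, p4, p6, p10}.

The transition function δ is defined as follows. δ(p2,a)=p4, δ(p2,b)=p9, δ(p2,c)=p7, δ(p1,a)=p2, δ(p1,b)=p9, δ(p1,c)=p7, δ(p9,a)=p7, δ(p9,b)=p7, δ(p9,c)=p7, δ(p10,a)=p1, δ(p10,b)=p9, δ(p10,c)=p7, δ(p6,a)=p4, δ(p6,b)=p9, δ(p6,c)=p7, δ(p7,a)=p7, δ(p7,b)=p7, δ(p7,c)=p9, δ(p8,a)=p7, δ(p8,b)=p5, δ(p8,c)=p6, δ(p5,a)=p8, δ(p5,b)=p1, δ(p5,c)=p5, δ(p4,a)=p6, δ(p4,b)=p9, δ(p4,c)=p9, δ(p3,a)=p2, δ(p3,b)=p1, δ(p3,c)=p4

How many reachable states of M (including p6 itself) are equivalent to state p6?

First remove the unreachable states {p3,p5,p8}; 7 states remain.
P0 = {p1,p2,p4,p6,p10} | {p7,p9}.
No further refinement is possible. Final partition (2 blocks): {p1,p2,p4,p6,p10} | {p7,p9}.
The equivalence class containing p6 is {p1,p2,p4,p6,p10}, of size 5.

5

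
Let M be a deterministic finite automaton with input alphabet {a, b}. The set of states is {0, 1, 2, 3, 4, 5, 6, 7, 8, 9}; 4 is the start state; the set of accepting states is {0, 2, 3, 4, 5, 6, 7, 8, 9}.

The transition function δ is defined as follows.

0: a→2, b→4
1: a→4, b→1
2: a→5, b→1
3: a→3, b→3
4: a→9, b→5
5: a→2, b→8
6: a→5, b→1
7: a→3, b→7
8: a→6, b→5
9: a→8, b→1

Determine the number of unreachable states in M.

Starting at 4 and following transitions, the reachable set is {1, 2, 4, 5, 6, 8, 9}. That leaves 0, 3, 7 unreachable — 3 in total.

3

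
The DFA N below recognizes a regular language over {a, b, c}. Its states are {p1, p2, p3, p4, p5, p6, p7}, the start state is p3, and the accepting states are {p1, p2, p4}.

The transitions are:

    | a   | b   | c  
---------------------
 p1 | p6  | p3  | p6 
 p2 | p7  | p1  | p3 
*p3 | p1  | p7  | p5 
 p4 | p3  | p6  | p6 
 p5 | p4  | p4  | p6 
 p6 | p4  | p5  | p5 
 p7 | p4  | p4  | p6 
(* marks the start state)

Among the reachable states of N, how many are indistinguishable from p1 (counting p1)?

States {p2} cannot be reached from the start state, so discard them.
Initial partition by acceptance: {p1,p4} | {p3,p5,p6,p7}.
Refine {p3,p5,p6,p7} on symbol b: members go to different blocks, giving {p3,p6} and {p5,p7}.
No further refinement is possible. Final partition (3 blocks): {p1,p4} | {p3,p6} | {p5,p7}.
State p1 belongs to the block {p1,p4}, which has 2 states.

2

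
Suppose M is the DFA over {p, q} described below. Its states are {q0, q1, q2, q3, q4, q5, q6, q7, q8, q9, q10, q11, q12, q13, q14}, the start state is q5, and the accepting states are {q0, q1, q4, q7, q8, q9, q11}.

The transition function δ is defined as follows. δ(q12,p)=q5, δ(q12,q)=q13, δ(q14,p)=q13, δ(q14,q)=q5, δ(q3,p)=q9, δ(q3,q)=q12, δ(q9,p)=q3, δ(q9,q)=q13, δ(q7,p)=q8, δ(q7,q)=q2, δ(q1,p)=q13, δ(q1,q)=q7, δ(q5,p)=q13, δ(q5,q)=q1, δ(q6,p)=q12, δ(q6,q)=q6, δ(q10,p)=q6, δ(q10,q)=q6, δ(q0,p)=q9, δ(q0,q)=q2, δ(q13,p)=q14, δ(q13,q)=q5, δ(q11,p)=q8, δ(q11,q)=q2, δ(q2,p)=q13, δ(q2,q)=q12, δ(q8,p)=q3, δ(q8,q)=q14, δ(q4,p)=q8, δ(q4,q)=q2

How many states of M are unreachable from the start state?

5

BFS from q5 reaches {q1, q2, q3, q5, q7, q8, q9, q12, q13, q14}; the 5 state(s) q0, q4, q6, q10, q11 are never visited.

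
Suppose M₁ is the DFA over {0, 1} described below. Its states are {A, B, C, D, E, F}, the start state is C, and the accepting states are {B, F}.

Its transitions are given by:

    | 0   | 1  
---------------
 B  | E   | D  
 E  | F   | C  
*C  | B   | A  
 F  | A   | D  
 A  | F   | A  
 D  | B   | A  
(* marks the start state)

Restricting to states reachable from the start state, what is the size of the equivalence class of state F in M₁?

2

Start with accepting vs non-accepting: {B,F} | {A,C,D,E}.
Stable partition: {B,F} | {A,C,D,E} — 2 equivalence classes.
The equivalence class containing F is {B,F}, of size 2.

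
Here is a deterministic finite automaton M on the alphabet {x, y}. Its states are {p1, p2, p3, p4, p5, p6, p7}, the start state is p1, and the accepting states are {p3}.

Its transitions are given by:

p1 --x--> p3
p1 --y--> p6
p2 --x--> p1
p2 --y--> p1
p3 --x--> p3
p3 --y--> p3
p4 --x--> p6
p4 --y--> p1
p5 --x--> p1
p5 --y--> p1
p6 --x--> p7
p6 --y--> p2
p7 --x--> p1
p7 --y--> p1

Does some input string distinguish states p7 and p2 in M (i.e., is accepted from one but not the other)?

States {p4,p5} cannot be reached from the start state, so discard them.
Start with accepting vs non-accepting: {p3} | {p1,p2,p6,p7}.
Refine {p1,p2,p6,p7} on symbol x: members go to different blocks, giving {p2,p6,p7} and {p1}.
On input x, block {p2,p6,p7} splits into {p2,p7} and {p6}.
Stable partition: {p3} | {p2,p7} | {p1} | {p6} — 4 equivalence classes.
p7 and p2 lie in the same block of the stable partition, so they are equivalent — no string distinguishes them.

No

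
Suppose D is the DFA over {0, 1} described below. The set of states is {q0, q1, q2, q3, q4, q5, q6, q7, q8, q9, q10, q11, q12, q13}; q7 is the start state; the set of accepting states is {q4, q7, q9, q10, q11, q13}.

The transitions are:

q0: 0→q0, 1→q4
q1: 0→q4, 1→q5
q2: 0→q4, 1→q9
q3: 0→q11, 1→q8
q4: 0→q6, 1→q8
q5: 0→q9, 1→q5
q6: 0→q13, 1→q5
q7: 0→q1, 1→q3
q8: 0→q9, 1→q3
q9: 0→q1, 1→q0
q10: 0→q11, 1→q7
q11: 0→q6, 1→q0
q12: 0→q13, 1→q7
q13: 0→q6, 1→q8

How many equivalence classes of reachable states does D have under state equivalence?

5

Reachable states from the start: {q0,q1,q3,q4,q5,q6,q7,q8,q9,q11,q13}. Unreachable: {q2,q10,q12} — drop them.
P0 = {q4,q7,q9,q11,q13} | {q0,q1,q3,q5,q6,q8}.
Refine {q0,q1,q3,q5,q6,q8} on symbol 0: members go to different blocks, giving {q1,q3,q5,q6,q8} and {q0}.
On input 1, block {q4,q7,q9,q11,q13} splits into {q4,q7,q13} and {q9,q11}.
Split {q1,q3,q5,q6,q8} by δ(·,0) → {q3,q5,q8} and {q1,q6}.
No further refinement is possible. Final partition (5 blocks): {q4,q7,q13} | {q3,q5,q8} | {q0} | {q9,q11} | {q1,q6}.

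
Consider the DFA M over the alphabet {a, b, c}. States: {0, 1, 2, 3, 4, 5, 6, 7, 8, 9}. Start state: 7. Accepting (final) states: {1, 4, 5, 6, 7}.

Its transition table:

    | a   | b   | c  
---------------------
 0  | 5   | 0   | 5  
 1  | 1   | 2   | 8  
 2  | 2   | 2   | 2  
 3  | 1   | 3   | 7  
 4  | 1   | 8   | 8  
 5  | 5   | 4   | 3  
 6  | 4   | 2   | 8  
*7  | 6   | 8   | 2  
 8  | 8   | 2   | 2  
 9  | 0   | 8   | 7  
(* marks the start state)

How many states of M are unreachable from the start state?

4

BFS from 7 reaches {1, 2, 4, 6, 7, 8}; the 4 state(s) 0, 3, 5, 9 are never visited.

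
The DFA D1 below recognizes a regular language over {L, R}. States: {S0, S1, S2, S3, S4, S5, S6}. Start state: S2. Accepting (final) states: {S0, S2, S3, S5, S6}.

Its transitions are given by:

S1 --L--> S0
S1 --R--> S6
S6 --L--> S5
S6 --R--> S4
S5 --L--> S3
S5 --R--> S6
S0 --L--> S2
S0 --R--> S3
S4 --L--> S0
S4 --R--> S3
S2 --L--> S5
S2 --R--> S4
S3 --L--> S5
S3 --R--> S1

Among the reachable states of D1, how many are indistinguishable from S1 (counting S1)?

2

Every state is reachable, so we keep all 7.
P0 = {S0,S2,S3,S5,S6} | {S1,S4}.
Split {S0,S2,S3,S5,S6} by δ(·,R) → {S2,S3,S6} and {S0,S5}.
Stable partition: {S2,S3,S6} | {S1,S4} | {S0,S5} — 3 equivalence classes.
The equivalence class containing S1 is {S1,S4}, of size 2.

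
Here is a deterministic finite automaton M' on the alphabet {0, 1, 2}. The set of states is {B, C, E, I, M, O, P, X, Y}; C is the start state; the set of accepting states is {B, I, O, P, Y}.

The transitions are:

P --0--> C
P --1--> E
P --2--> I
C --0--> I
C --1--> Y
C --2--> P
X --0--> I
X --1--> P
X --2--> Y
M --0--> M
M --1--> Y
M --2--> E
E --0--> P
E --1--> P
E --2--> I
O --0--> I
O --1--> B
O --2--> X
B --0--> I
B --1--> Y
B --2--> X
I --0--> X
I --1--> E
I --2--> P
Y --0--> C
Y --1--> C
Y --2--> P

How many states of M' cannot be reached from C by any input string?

Starting at C and following transitions, the reachable set is {C, E, I, P, X, Y}. That leaves B, M, O unreachable — 3 in total.

3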